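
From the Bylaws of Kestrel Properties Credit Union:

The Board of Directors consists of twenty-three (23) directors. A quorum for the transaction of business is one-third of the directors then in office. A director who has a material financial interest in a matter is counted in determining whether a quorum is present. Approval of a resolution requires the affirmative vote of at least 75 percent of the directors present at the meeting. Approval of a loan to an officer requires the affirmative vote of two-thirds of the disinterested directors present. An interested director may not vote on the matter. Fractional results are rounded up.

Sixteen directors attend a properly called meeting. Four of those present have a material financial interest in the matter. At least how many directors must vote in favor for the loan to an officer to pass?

The loan to an officer requires two-thirds of the disinterested directors present (16 − 4 = 12).
2/3 of 12 = 8.

8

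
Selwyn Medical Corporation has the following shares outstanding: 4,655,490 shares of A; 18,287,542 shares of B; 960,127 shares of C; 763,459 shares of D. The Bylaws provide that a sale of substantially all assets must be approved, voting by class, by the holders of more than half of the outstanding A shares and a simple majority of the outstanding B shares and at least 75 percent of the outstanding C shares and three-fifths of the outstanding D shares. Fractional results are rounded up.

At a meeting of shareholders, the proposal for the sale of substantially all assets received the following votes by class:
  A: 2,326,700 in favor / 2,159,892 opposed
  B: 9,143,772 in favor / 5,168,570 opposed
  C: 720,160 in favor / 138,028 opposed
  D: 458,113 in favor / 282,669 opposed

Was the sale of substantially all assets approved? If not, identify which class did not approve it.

Not approved — the A shares did not give the required vote.

A: a majority of 4655490 is 2327746; 2,327,746 required, 2,326,700 in favor — not approved.
B: a majority of 18287542 is 9143772; 9,143,772 required, 9,143,772 in favor — approved.
C: 3/4 of 960127 = 720095.25, rounded up to 720096; 720,096 required, 720,160 in favor — approved.
D: 3/5 of 763459 = 458075.40, rounded up to 458076; 458,076 required, 458,113 in favor — approved.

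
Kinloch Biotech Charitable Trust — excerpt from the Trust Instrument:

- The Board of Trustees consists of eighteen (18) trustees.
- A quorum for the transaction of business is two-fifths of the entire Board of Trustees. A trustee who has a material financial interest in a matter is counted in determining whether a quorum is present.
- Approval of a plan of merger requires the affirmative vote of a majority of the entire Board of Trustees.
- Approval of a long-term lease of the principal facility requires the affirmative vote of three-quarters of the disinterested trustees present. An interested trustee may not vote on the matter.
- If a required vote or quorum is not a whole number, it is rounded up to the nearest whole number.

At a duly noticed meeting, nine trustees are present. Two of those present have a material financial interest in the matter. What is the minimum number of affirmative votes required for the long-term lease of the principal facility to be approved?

The long-term lease of the principal facility requires three-fourths of the disinterested trustees present (9 − 2 = 7).
3/4 of 7 = 5.25, rounded up to 6.

6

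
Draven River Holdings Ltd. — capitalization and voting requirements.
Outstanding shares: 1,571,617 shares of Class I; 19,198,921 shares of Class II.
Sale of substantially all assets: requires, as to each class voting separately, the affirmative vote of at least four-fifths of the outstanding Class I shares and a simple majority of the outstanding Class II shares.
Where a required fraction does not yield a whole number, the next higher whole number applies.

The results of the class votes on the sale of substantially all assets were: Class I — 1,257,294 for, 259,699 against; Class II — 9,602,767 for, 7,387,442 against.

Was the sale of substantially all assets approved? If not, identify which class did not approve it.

Approved — every class gave the required vote.

Class I: 4/5 of 1571617 = 1257293.60, rounded up to 1257294; 1,257,294 required, 1,257,294 in favor — approved.
Class II: a majority of 19198921 is 9599461; 9,599,461 required, 9,602,767 in favor — approved.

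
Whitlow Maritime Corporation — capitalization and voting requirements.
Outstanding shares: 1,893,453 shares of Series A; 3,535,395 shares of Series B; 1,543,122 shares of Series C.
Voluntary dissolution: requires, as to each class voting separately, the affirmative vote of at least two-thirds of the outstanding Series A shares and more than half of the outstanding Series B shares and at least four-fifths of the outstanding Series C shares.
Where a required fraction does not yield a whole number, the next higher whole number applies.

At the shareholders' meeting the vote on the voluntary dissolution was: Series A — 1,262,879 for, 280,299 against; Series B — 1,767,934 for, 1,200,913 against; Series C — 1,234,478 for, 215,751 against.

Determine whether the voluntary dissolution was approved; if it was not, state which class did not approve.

Series A: 2/3 of 1893453 = 1262302; 1,262,302 required, 1,262,879 in favor — approved.
Series B: a majority of 3535395 is 1767698; 1,767,698 required, 1,767,934 in favor — approved.
Series C: 4/5 of 1543122 = 1234497.60, rounded up to 1234498; 1,234,498 required, 1,234,478 in favor — not approved.

Not approved — the Series C shares did not give the required vote.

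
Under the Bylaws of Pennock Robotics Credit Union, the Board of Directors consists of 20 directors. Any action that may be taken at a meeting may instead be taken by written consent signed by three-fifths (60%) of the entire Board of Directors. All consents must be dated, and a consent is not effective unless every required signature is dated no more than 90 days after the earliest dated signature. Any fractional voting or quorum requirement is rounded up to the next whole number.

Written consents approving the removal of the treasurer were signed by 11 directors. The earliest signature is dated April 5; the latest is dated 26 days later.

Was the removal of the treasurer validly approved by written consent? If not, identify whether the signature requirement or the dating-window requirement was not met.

Not effective — insufficient signatures.

Signatures required: three-fifths (60%) of 20 — 3/5 of 20 = 12, so 12 needed; 11 signed. Insufficient.
Dating window: the latest signature is 26 days after the earliest; the limit is 90 days. Within the window.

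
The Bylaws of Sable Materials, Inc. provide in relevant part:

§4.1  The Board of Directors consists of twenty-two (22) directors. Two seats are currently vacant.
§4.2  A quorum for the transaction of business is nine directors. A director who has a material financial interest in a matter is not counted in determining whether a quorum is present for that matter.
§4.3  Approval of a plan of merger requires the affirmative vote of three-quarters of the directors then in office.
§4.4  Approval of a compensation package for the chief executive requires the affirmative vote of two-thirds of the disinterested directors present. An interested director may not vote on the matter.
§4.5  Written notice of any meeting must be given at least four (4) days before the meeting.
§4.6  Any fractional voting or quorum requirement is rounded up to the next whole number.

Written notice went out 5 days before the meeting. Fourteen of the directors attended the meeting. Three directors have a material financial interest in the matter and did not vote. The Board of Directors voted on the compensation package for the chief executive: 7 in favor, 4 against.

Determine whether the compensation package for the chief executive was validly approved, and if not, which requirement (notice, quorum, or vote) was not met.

Invalid — vote requirement not satisfied.

Notice: 5 days given; 4 required (5 ≥ 4). Satisfied.
Quorum: 14 present, but the 3 interested directors do not count, leaving 11. Quorum is 9. Satisfied.
Vote: the compensation package for the chief executive requires two-thirds of the disinterested directors present (14 − 3 = 11). 2/3 of 11 = 7.33, rounded up to 8, so 8 affirmative votes are needed; 7 voted in favor. Not satisfied.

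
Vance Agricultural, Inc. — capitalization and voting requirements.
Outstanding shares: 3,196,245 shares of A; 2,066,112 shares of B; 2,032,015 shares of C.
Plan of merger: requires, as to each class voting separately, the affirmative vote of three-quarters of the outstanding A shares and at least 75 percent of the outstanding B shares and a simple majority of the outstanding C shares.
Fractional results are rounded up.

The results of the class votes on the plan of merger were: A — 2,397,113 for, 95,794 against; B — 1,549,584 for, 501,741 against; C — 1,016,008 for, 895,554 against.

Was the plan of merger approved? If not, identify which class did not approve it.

A: 3/4 of 3196245 = 2397183.75, rounded up to 2397184; 2,397,184 required, 2,397,113 in favor — not approved.
B: 3/4 of 2066112 = 1549584; 1,549,584 required, 1,549,584 in favor — approved.
C: a majority of 2032015 is 1016008; 1,016,008 required, 1,016,008 in favor — approved.

Not approved — the A shares did not give the required vote.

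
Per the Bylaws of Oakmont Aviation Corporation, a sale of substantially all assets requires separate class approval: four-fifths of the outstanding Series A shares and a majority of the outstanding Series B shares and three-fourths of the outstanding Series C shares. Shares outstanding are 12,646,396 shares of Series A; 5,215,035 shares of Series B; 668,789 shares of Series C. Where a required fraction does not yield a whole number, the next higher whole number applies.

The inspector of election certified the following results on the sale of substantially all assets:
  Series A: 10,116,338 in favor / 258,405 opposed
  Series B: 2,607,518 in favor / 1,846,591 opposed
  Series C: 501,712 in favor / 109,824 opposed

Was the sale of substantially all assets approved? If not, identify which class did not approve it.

Not approved — the Series A shares did not give the required vote.

Series A: 4/5 of 12646396 = 10117116.80, rounded up to 10117117; 10,117,117 required, 10,116,338 in favor — not approved.
Series B: a majority of 5215035 is 2607518; 2,607,518 required, 2,607,518 in favor — approved.
Series C: 3/4 of 668789 = 501591.75, rounded up to 501592; 501,592 required, 501,712 in favor — approved.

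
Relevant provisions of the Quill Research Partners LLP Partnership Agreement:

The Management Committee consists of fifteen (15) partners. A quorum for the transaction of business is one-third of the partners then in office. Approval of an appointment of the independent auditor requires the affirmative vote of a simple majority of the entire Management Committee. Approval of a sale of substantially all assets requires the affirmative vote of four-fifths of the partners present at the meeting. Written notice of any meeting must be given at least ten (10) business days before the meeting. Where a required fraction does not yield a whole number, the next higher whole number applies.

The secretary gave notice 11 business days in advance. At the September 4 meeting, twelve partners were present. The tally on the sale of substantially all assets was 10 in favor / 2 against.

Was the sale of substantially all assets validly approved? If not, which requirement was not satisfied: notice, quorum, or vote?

Notice: 11 business days given; 10 required (11 ≥ 10). Satisfied.
Quorum: 12 present; quorum is 5. Satisfied.
Vote: the sale of substantially all assets requires four-fifths of the partners present (12). 4/5 of 12 = 9.60, rounded up to 10, so 10 affirmative votes are needed; 10 voted in favor. Satisfied.

Valid — all requirements satisfied.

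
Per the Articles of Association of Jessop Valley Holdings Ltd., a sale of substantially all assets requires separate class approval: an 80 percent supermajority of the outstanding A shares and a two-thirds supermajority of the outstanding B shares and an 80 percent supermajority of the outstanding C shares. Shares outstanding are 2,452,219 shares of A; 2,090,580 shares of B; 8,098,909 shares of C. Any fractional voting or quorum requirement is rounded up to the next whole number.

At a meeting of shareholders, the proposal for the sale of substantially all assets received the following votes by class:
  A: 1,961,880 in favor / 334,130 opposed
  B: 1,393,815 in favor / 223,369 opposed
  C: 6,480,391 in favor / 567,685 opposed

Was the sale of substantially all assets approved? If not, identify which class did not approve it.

A: 4/5 of 2452219 = 1961775.20, rounded up to 1961776; 1,961,776 required, 1,961,880 in favor — approved.
B: 2/3 of 2090580 = 1393720; 1,393,720 required, 1,393,815 in favor — approved.
C: 4/5 of 8098909 = 6479127.20, rounded up to 6479128; 6,479,128 required, 6,480,391 in favor — approved.

Approved — every class gave the required vote.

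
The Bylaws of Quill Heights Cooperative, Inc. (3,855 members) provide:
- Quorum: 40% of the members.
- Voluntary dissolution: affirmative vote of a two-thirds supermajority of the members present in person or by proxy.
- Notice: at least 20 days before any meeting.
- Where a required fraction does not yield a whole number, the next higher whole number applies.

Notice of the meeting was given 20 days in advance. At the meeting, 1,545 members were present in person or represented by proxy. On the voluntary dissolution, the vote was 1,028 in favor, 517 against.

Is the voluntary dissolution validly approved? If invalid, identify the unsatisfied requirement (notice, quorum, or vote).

Invalid — vote requirement not satisfied.

Notice: 20 days given; 20 required. Satisfied.
Quorum: 40% of 3,855 = 1,542; 1,545 present. Satisfied.
Vote: requires two-thirds of those present (1,545); 2/3 of 1545 = 1030, so 1,030 needed; 1,028 in favor. Not satisfied.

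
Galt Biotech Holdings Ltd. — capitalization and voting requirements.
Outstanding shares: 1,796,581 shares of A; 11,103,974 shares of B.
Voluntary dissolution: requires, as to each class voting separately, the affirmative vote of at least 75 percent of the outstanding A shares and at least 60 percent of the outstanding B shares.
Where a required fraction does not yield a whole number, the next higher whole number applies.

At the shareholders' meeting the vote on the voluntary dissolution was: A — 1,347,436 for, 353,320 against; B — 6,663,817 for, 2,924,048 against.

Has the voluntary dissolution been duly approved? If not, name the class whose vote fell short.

A: 3/4 of 1796581 = 1347435.75, rounded up to 1347436; 1,347,436 required, 1,347,436 in favor — approved.
B: 3/5 of 11103974 = 6662384.40, rounded up to 6662385; 6,662,385 required, 6,663,817 in favor — approved.

Approved — every class gave the required vote.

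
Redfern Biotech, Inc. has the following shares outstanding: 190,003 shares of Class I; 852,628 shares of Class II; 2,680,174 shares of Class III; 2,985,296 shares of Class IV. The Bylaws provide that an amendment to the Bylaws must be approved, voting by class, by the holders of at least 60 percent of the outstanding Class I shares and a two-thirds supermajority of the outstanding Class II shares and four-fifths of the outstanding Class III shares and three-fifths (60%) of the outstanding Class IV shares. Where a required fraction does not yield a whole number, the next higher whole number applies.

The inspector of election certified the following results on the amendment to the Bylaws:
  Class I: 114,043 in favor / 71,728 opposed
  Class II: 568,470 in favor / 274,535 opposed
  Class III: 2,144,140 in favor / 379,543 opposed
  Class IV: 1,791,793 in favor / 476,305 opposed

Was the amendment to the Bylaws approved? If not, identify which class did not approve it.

Class I: 3/5 of 190003 = 114001.80, rounded up to 114002; 114,002 required, 114,043 in favor — approved.
Class II: 2/3 of 852628 = 568418.67, rounded up to 568419; 568,419 required, 568,470 in favor — approved.
Class III: 4/5 of 2680174 = 2144139.20, rounded up to 2144140; 2,144,140 required, 2,144,140 in favor — approved.
Class IV: 3/5 of 2985296 = 1791177.60, rounded up to 1791178; 1,791,178 required, 1,791,793 in favor — approved.

Approved — every class gave the required vote.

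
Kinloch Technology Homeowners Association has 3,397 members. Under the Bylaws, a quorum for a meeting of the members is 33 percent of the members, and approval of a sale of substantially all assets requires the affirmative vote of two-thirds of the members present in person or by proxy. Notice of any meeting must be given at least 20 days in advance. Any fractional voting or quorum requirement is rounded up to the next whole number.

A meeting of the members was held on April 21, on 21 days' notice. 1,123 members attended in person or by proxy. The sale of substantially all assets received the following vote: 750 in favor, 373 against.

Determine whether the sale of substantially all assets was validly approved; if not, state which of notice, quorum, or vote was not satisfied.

Valid — all requirements satisfied.

Notice: 21 days given; 20 required. Satisfied.
Quorum: 33% of 3,397 = 1,121.01, rounded up to 1,122; 1,123 present. Satisfied.
Vote: requires two-thirds of those present (1,123); 2/3 of 1123 = 748.67, rounded up to 749, so 749 needed; 750 in favor. Satisfied.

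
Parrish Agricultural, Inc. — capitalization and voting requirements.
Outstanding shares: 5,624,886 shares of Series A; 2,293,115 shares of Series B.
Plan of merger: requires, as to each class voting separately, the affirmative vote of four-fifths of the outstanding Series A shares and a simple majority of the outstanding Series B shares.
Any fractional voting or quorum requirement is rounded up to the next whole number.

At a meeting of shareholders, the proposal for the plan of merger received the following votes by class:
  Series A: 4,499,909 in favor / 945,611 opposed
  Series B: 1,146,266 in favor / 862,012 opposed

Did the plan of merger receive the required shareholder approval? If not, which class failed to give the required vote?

Series A: 4/5 of 5624886 = 4499908.80, rounded up to 4499909; 4,499,909 required, 4,499,909 in favor — approved.
Series B: a majority of 2293115 is 1146558; 1,146,558 required, 1,146,266 in favor — not approved.

Not approved — the Series B shares did not give the required vote.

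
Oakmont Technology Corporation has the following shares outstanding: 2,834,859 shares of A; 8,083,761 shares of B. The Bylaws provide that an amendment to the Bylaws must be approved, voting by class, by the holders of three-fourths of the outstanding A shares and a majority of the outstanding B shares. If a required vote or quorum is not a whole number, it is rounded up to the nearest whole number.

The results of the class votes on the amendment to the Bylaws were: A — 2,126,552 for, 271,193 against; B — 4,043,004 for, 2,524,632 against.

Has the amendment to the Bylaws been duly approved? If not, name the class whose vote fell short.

A: 3/4 of 2834859 = 2126144.25, rounded up to 2126145; 2,126,145 required, 2,126,552 in favor — approved.
B: a majority of 8083761 is 4041881; 4,041,881 required, 4,043,004 in favor — approved.

Approved — every class gave the required vote.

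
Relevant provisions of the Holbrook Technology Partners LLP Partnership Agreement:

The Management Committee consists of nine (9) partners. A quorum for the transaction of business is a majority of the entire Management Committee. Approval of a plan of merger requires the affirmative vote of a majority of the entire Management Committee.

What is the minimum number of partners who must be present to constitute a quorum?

A majority of 9 is 5.

5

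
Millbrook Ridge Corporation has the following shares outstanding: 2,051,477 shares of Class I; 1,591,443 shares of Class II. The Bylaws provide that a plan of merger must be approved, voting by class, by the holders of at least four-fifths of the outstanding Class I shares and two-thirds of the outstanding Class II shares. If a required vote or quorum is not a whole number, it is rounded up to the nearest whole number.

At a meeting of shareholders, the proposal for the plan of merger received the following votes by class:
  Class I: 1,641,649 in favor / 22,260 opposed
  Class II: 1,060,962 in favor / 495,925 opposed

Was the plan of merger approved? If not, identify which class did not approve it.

Class I: 4/5 of 2051477 = 1641181.60, rounded up to 1641182; 1,641,182 required, 1,641,649 in favor — approved.
Class II: 2/3 of 1591443 = 1060962; 1,060,962 required, 1,060,962 in favor — approved.

Approved — every class gave the required vote.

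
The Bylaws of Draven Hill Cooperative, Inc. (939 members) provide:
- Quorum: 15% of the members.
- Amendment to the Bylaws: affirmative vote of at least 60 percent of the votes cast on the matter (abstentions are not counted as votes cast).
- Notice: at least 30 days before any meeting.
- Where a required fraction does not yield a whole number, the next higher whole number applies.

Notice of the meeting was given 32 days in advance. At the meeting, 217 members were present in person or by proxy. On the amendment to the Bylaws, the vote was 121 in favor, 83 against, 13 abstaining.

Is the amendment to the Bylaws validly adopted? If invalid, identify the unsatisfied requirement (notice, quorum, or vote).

Invalid — vote requirement not satisfied.

Notice: 32 days given; 30 required. Satisfied.
Quorum: 15% of 939 = 140.85, rounded up to 141; 217 present. Satisfied.
Vote: requires three-fifths of the votes cast (217 − 13 abstaining = 204); 3/5 of 204 = 122.40, rounded up to 123, so 123 needed; 121 in favor. Not satisfied.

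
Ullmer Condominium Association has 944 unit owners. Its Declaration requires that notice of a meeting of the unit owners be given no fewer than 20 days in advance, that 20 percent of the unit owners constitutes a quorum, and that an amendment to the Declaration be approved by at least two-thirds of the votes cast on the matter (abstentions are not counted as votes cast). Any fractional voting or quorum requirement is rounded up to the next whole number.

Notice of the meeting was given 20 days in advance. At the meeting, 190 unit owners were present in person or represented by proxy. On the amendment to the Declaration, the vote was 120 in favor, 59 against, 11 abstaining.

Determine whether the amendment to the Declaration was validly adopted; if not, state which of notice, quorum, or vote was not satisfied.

Valid — all requirements satisfied.

Notice: 20 days given; 20 required. Satisfied.
Quorum: 20% of 944 = 188.80, rounded up to 189; 190 present. Satisfied.
Vote: requires two-thirds of the votes cast (190 − 11 abstaining = 179); 2/3 of 179 = 119.33, rounded up to 120, so 120 needed; 120 in favor. Satisfied.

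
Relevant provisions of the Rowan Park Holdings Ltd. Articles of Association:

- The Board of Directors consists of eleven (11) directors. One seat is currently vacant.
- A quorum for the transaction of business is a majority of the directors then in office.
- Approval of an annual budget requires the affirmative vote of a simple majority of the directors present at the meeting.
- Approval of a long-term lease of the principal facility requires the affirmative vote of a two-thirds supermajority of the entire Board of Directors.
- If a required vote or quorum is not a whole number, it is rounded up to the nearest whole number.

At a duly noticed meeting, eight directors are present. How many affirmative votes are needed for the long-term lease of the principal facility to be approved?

The long-term lease of the principal facility requires two-thirds of the entire Board of Directors (11).
2/3 of 11 = 7.33, rounded up to 8.

8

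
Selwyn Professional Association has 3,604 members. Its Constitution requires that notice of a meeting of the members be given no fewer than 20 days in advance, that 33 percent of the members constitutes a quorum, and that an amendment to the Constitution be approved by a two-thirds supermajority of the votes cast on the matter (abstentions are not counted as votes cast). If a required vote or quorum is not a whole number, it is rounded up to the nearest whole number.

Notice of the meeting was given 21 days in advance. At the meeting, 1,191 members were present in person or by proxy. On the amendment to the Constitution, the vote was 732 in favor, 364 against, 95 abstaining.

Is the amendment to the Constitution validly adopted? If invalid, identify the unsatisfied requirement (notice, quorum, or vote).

Notice: 21 days given; 20 required. Satisfied.
Quorum: 33% of 3,604 = 1,189.32, rounded up to 1,190; 1,191 present. Satisfied.
Vote: requires two-thirds of the votes cast (1,191 − 95 abstaining = 1,096); 2/3 of 1096 = 730.67, rounded up to 731, so 731 needed; 732 in favor. Satisfied.

Valid — all requirements satisfied.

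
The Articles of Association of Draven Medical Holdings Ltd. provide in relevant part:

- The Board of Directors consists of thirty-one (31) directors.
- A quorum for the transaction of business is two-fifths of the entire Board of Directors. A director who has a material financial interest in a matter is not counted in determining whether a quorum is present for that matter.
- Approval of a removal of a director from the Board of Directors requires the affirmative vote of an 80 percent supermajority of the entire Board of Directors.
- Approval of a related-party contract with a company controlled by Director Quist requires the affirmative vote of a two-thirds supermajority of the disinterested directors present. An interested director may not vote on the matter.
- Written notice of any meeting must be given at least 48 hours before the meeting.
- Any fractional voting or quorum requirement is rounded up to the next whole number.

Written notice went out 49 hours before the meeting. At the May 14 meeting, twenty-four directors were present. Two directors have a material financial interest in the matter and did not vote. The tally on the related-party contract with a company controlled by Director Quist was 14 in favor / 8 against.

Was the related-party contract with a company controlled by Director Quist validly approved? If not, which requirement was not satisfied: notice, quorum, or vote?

Invalid — vote requirement not satisfied.

Notice: 49 hours given; 48 required (49 ≥ 48). Satisfied.
Quorum: 24 present, but the 2 interested directors do not count, leaving 22. Quorum is 13. Satisfied.
Vote: the related-party contract with a company controlled by Director Quist requires two-thirds of the disinterested directors present (24 − 2 = 22). 2/3 of 22 = 14.67, rounded up to 15, so 15 affirmative votes are needed; 14 voted in favor. Not satisfied.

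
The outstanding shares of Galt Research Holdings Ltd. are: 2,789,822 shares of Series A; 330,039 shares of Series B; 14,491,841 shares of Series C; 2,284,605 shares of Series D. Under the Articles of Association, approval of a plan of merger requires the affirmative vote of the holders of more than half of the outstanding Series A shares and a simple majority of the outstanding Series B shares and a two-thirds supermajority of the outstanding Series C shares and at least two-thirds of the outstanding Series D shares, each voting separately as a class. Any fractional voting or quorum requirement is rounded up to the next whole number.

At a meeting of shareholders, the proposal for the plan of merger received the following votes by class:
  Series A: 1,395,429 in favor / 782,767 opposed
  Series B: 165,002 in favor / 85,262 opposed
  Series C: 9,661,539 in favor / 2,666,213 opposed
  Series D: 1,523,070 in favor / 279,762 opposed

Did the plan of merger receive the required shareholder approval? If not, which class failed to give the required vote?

Not approved — the Series B shares did not give the required vote.

Series A: a majority of 2789822 is 1394912; 1,394,912 required, 1,395,429 in favor — approved.
Series B: a majority of 330039 is 165020; 165,020 required, 165,002 in favor — not approved.
Series C: 2/3 of 14491841 = 9661227.33, rounded up to 9661228; 9,661,228 required, 9,661,539 in favor — approved.
Series D: 2/3 of 2284605 = 1523070; 1,523,070 required, 1,523,070 in favor — approved.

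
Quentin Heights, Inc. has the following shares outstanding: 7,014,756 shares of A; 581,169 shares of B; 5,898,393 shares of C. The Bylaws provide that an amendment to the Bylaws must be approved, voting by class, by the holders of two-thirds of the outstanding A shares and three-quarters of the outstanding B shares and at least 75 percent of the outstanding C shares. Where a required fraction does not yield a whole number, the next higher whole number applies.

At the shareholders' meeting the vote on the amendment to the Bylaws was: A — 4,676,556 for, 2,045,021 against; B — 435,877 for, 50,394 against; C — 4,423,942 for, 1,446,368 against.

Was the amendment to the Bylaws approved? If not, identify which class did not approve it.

A: 2/3 of 7014756 = 4676504; 4,676,504 required, 4,676,556 in favor — approved.
B: 3/4 of 581169 = 435876.75, rounded up to 435877; 435,877 required, 435,877 in favor — approved.
C: 3/4 of 5898393 = 4423794.75, rounded up to 4423795; 4,423,795 required, 4,423,942 in favor — approved.

Approved — every class gave the required vote.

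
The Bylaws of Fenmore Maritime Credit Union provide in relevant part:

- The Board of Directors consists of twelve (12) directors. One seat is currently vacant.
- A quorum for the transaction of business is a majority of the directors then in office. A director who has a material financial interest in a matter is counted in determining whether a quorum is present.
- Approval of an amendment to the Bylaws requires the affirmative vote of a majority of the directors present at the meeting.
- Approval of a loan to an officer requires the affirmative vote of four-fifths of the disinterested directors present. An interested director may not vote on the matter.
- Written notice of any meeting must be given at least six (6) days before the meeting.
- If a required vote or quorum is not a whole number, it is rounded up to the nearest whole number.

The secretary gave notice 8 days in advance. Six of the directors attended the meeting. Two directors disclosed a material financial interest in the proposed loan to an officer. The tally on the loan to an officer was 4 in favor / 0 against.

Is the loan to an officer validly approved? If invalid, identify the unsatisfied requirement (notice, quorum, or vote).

Valid — all requirements satisfied.

Notice: 8 days given; 6 required (8 ≥ 6). Satisfied.
Quorum: 6 present (interested directors count toward quorum); quorum is 6. Satisfied.
Vote: the loan to an officer requires four-fifths of the disinterested directors present (6 − 2 = 4). 4/5 of 4 = 3.20, rounded up to 4, so 4 affirmative votes are needed; 4 voted in favor. Satisfied.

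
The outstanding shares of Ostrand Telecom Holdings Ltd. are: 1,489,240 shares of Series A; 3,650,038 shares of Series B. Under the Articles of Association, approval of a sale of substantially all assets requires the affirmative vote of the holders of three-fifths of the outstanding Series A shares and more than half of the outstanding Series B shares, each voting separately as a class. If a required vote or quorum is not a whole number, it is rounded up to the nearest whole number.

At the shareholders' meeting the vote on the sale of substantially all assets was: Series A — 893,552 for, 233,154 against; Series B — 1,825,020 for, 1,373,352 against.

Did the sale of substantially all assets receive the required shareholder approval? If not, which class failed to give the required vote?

Series A: 3/5 of 1489240 = 893544; 893,544 required, 893,552 in favor — approved.
Series B: a majority of 3650038 is 1825020; 1,825,020 required, 1,825,020 in favor — approved.

Approved — every class gave the required vote.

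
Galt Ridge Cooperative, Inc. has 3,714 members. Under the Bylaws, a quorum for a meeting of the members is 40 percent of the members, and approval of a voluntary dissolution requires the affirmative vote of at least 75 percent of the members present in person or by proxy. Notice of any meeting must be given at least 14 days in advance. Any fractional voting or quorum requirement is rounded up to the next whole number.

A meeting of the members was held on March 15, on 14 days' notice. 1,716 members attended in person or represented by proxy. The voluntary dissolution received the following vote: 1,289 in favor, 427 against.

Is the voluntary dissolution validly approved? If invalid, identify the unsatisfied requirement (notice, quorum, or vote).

Notice: 14 days given; 14 required. Satisfied.
Quorum: 40% of 3,714 = 1,485.60, rounded up to 1,486; 1,716 present. Satisfied.
Vote: requires three-fourths of those present (1,716); 3/4 of 1716 = 1287, so 1,287 needed; 1,289 in favor. Satisfied.

Valid — all requirements satisfied.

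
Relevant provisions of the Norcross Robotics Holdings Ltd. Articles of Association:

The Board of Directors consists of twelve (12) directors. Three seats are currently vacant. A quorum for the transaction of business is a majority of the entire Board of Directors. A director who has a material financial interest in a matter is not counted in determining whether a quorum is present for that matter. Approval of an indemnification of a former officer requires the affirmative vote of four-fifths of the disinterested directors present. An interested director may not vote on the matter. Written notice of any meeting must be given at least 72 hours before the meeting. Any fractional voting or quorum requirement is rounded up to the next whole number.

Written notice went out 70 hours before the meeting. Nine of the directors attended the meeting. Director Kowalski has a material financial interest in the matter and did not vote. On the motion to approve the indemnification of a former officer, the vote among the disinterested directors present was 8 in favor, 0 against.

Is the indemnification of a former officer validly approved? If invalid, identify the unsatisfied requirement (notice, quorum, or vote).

Notice: 70 hours given; 72 required (70 < 72). Not satisfied.
Quorum: 9 present, but the 1 interested director does not count, leaving 8. Quorum is 7. Satisfied.
Vote: the indemnification of a former officer requires four-fifths of the disinterested directors present (9 − 1 = 8). 4/5 of 8 = 6.40, rounded up to 7, so 7 affirmative votes are needed; 8 voted in favor. Satisfied.

Invalid — notice requirement not satisfied.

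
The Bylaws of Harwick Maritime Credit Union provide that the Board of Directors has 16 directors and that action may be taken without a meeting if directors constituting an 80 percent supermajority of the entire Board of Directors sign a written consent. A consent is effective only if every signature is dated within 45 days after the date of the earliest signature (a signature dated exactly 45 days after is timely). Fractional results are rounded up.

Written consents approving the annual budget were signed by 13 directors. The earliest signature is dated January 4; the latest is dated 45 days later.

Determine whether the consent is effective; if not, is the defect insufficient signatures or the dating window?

Effective — both the signature and dating-window requirements are satisfied.

Signatures required: an 80 percent supermajority of 16 — 4/5 of 16 = 12.80, rounded up to 13, so 13 needed; 13 signed. Sufficient.
Dating window: the latest signature is 45 days after the earliest; the limit is 45 days. Within the window.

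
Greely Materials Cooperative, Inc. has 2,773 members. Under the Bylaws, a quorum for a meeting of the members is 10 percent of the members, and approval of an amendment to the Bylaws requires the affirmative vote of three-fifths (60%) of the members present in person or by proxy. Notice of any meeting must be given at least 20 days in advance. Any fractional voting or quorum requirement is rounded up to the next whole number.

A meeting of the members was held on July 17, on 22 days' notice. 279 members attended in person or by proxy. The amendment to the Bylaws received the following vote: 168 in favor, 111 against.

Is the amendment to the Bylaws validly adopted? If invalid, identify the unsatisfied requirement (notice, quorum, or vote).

Notice: 22 days given; 20 required. Satisfied.
Quorum: 10% of 2,773 = 277.30, rounded up to 278; 279 present. Satisfied.
Vote: requires three-fifths of those present (279); 3/5 of 279 = 167.40, rounded up to 168, so 168 needed; 168 in favor. Satisfied.

Valid — all requirements satisfied.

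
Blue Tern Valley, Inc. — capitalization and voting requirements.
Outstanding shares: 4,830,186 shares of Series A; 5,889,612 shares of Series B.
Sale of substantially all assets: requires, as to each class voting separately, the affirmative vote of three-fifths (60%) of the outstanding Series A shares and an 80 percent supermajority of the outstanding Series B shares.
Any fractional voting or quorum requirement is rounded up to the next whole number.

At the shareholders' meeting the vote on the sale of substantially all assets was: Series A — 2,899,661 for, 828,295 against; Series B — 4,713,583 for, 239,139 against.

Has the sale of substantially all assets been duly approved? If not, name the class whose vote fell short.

Approved — every class gave the required vote.

Series A: 3/5 of 4830186 = 2898111.60, rounded up to 2898112; 2,898,112 required, 2,899,661 in favor — approved.
Series B: 4/5 of 5889612 = 4711689.60, rounded up to 4711690; 4,711,690 required, 4,713,583 in favor — approved.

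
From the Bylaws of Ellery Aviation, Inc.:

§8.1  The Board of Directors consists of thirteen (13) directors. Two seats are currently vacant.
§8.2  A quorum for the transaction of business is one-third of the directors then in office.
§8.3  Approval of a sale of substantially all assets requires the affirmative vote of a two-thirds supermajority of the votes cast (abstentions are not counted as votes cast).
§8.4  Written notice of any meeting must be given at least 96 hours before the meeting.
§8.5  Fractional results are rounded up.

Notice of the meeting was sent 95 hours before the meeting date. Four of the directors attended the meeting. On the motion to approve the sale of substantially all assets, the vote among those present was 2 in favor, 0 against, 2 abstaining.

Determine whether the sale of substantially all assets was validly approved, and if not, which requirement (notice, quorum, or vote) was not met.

Notice: 95 hours given; 96 required (95 < 96). Not satisfied.
Quorum: 4 present; quorum is 4. Satisfied.
Vote: the sale of substantially all assets requires two-thirds of the votes cast (4 present − 2 abstaining = 2). 2/3 of 2 = 1.33, rounded up to 2, so 2 affirmative votes are needed; 2 voted in favor. Satisfied.

Invalid — notice requirement not satisfied.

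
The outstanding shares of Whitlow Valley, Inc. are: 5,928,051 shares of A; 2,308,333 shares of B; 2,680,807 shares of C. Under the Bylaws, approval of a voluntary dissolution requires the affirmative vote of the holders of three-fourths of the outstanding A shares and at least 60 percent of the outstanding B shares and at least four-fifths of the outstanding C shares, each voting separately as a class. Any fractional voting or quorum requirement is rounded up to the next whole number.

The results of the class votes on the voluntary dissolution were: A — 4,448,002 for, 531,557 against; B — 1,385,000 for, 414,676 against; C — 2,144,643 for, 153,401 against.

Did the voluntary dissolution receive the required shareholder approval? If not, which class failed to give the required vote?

A: 3/4 of 5928051 = 4446038.25, rounded up to 4446039; 4,446,039 required, 4,448,002 in favor — approved.
B: 3/5 of 2308333 = 1384999.80, rounded up to 1385000; 1,385,000 required, 1,385,000 in favor — approved.
C: 4/5 of 2680807 = 2144645.60, rounded up to 2144646; 2,144,646 required, 2,144,643 in favor — not approved.

Not approved — the C shares did not give the required vote.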